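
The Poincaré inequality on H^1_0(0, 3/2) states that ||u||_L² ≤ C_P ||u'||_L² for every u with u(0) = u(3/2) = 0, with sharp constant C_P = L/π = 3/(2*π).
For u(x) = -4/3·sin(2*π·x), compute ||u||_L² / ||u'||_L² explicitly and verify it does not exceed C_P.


||u||_L² / ||u'||_L² = 1/(2*π) < C_P = 3/(2*π).

u(x) = -4/3·sin(2*π·x), so u'(x) = -8*π*cos(2*π*x)/3.
Writing u(x) = A·sin(kπx/L) with A = -4/3 and k = 3, use ∫_0^L sin²(kπx/L) dx = L/2 and ∫_0^L cos²(kπx/L) dx = L/2.
u² = 16/9·sin²(2*π·x) and (u')² = 64*π^2/9·cos²(2*π·x), and each of sin², cos² integrates to L/2 = 3/4 over (0, 3/2).
∫_0^3/2 u² dx = 4/3, so ||u||_L² = 2*sqrt(3)/3.
∫_0^3/2 (u')² dx = 16*π^2/3, so ||u'||_L² = 4*sqrt(3)*π/3.
Ratio ||u||_L² / ||u'||_L² = 1/(2*π).
Sharp Poincaré constant on H^1_0(0, 3/2) is C_P = L/π = 3/(2*π), achieved by sin(2*π/3·x).
This is the k = 3 harmonic; the ratio L/(kπ) is strictly less than C_P = L/π, consistent with the sharp inequality ||u||_L² ≤ C_P ||u'||_L².


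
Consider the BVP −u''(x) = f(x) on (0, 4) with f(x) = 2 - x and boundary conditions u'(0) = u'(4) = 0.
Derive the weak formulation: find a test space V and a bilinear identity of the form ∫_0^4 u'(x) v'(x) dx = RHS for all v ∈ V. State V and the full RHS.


V = H^1(0, 4) (no boundary constraint on v; u is determined up to an additive constant); weak form: ∫_0^4 u'v' dx = ∫_0^4 (2 - x) v dx for all v ∈ V.

Multiply both sides by a test function v and integrate from 0 to 4:
  ∫_0^4 −u''(x) v(x) dx = ∫_0^4 f(x) v(x) dx.
Integrate the LHS by parts once:
  ∫_0^4 −u'' v dx = −[u'(x) v(x)]_0^4 + ∫_0^4 u'(x) v'(x) dx.
Thus ∫_0^4 u'(x) v'(x) dx = ∫_0^4 f(x) v(x) dx + [u'(x) v(x)]_0^4.
Choose V so that boundary terms are either known or forced to vanish.
u has homogeneous Neumann: u'(0) = u'(4) = 0. So [u' v]_0^4 = 0·v(4) − 0·v(0) = 0 for any v; take V = H^1(0, 4).
Weak formulation: find u (satisfying any essential BC) such that ∫_0^4 u'(x) v'(x) dx = ∫_0^4 f v dx for all v ∈ V (homogeneous Neumann, so boundary terms vanish).
Substituting f(x) = 2 - x, the right-hand side is ∫_0^4 (2 - x) v dx.
Compatibility check (pure Neumann): taking v ≡ 1 ∈ V gives 0 = ∫_0^4 f dx + (0) − (0), i.e. ∫_0^4 f dx must equal u'(0) − u'(4) = 0. Indeed ∫_0^4 (2 - x) dx = 0, so the data are compatible. The solution is then unique only up to an additive constant (fix it e.g. by requiring ∫_0^4 u dx = 0).


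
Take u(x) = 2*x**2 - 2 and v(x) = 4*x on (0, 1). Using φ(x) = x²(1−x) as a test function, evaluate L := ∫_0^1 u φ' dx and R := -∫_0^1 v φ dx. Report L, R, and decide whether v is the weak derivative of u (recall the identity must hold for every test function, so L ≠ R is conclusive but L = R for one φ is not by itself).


LHS = -1/5, RHS = -1/5. Yes, v = u' weakly.

u(x) = 2*x**2 - 2, classical derivative u'(x) = 4*x.
φ(x) = x²(1−x), so φ'(x) = x*(2 - 3*x).
Note φ(0) = φ(1) = 0, so the boundary term u·φ vanishes.
LHS = ∫_0^1 u(x) φ'(x) dx = ∫_0^1 (-6*x^4 + 4*x^3 + 6*x^2 - 4*x) dx. Term by term:
  ∫_0^1 -6*x^4 dx = -6/5;  ∫_0^1 4*x^3 dx = 1;  ∫_0^1 6*x^2 dx = 2;
  ∫_0^1 -4*x dx = -2.
Sum: -6/5 + 1 + 2 − 2 = -1/5.
So LHS = -1/5.
∫_0^1 v(x) φ(x) dx = ∫_0^1 (-4*x^4 + 4*x^3) dx. Term by term:
  ∫_0^1 -4*x^4 dx = -4/5;  ∫_0^1 4*x^3 dx = 1.
Sum: -4/5 + 1 = 1/5.
So RHS = -∫_0^1 v(x) φ(x) dx = -1/5.
LHS = RHS, so the identity holds for this test φ.
Moreover u is smooth here and v(x) = u'(x) = 4*x pointwise, so the identity holds for every test function. Hence v is the weak derivative of u.


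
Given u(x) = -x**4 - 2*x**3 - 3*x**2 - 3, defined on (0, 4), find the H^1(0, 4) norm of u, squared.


||u||_{H^1}^2 = 60022988/315

The H^1 norm (squared) on an interval (0, L) is
  ||u||_{H^1}^2 = ∫_0^L u(x)^2 dx + ∫_0^L u'(x)^2 dx.
Compute u'(x) = -4*x**3 - 6*x**2 - 6*x.
Then u(x)^2 = x**8 + 4*x**7 + 10*x**6 + 12*x**5 + 15*x**4 + 12*x**3 + 18*x**2 + 9 and u'(x)^2 = 16*x**6 + 48*x**5 + 84*x**4 + 72*x**3 + 36*x**2.
Integrate each monomial from 0 to 4 using ∫_0^4 c·x^n dx = c·4^(n+1)/(n+1):
  ∫_0^4 u(x)^2 dx = ∫_0^4 (x^8 + 4*x^7 + 10*x^6 + 12*x^5 + 15*x^4 + 12*x^3 + 18*x^2 + 9) dx. Term by term:
    ∫_0^4 x^8 dx = 262144/9;  ∫_0^4 4*x^7 dx = 32768;  ∫_0^4 10*x^6 dx = 163840/7;
    ∫_0^4 12*x^5 dx = 8192;  ∫_0^4 15*x^4 dx = 3072;  ∫_0^4 12*x^3 dx = 768;
    ∫_0^4 18*x^2 dx = 384;  ∫_0^4 9 dx = 36.
  Sum: 262144/9 + 32768 + 163840/7 + 8192 + 3072 + 768 + 384 + 36 = 6158428/63.
  ∫_0^4 u'(x)^2 dx = ∫_0^4 (16*x^6 + 48*x^5 + 84*x^4 + 72*x^3 + 36*x^2) dx. Term by term:
    ∫_0^4 16*x^6 dx = 262144/7;  ∫_0^4 48*x^5 dx = 32768;  ∫_0^4 84*x^4 dx = 86016/5;
    ∫_0^4 72*x^3 dx = 4608;  ∫_0^4 36*x^2 dx = 768.
  Sum: 262144/7 + 32768 + 86016/5 + 4608 + 768 = 3247872/35.
Adding: ||u||_{H^1}^2 = 6158428/63 + 3247872/35 = 60022988/315.


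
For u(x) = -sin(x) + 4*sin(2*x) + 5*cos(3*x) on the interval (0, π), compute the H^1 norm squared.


||u||_{H^1(0,π)}^2 = -320 + 166*π

u'(x) = -15*sin(3*x) - cos(x) + 8*cos(2*x).
Expand u² and (u')² and integrate term by term on (0, π), using: for integers n ≥ 1, ∫_0^π sin²(nx) dx = ∫_0^π cos²(nx) dx = π/2; for n ≠ n', ∫_0^π sin(nx)sin(n'x) dx = ∫_0^π cos(nx)cos(n'x) dx = 0; and by product-to-sum, ∫_0^π sin(nx)cos(n'x) dx = ½∫_0^π [sin((n+n')x) + sin((n−n')x)] dx, which is 0 when n+n' is even and 2n/(n²−n'²) when n+n' is odd (it need not vanish on (0, π)).
  u² squared terms: (-1)²·∫sin(x)² dx = 1·π/2 = π/2;  (4)²·∫sin(2x)² dx = 16·π/2 = 8*π;  (5)²·∫cos(3x)² dx = 25·π/2 = 25*π/2.
  u² cross terms: 2·(-1)·(4)·∫sin(x)·sin(2x) dx = -8·(0) = 0;  2·(-1)·(5)·∫sin(x)·cos(3x) dx = -10·(0) = 0;  2·(4)·(5)·∫sin(2x)·cos(3x) dx = 40·(-4/5) = -32.
  So ∫_0^π u² dx = π/2 + 8*π + 25*π/2 + 0 + 0 − 32 = -32 + 21*π.
  (u')² squared terms: (-1)²·∫cos(x)² dx = 1·π/2 = π/2;  (-15)²·∫sin(3x)² dx = 225·π/2 = 225*π/2;  (8)²·∫cos(2x)² dx = 64·π/2 = 32*π.
  (u')² cross terms: 2·(-1)·(-15)·∫cos(x)·sin(3x) dx = 30·(0) = 0;  2·(-1)·(8)·∫cos(x)·cos(2x) dx = -16·(0) = 0;  2·(-15)·(8)·∫sin(3x)·cos(2x) dx = -240·(6/5) = -288.
  So ∫_0^π (u')² dx = π/2 + 225*π/2 + 32*π + 0 + 0 − 288 = -288 + 145*π.
||u||_{H^1}^2 = (-32 + 21*π) + (-288 + 145*π) = -320 + 166*π.


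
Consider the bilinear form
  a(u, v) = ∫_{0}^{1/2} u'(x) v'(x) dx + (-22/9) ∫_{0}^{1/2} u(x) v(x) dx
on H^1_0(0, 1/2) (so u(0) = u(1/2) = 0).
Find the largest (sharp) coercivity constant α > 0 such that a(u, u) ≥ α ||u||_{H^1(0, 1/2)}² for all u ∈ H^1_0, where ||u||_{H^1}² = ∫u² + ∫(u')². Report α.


α = 2*(-11 + 18*π^2)/(9*(1 + 4*π^2))

Coercivity of a(·,·) on H^1_0(0, 1/2) means a(u, u) ≥ α ||u||_{H^1}² for every u ∈ H^1_0.
The interval has length L = 1/2, and Poincaré/coercivity depend only on L. Here a(u, u) = ∫(u')² + (-22/9)·∫u².
Here c = -22/9 < 0 with |c| < (π/L)² = 4*π^2, so coercivity still holds. The condition a(u,u) ≥ α||u||_{H^1}² reads (1−α)∫(u')² ≥ (α−c)∫u². Any admissible α is ≤ 1 (rapidly oscillating u have ∫u²/∫(u')² → 0), and α = 1 would force 0 ≥ (1−c)∫u², impossible since c < 1; so 1−α > 0. By the sharp Poincaré inequality on H^1_0 of an interval of length L, ∫(u')² ≥ (π/L)²∫u² with equality for the first sine mode sin(π(x−x₀)/L) (x₀ the left endpoint), so the inequality holds for all u iff (1−α)(π/L)² ≥ α − c, i.e. α ≤ ((π/L)² + c)/((π/L)² + 1) = (1 + c(L/π)²)/(1 + (L/π)²). (Direct route, valid since c ≤ 0: Poincaré gives c∫u² ≥ c(L/π)²∫(u')², so a(u,u) ≥ (1 + c(L/π)²)∫(u')², while ||u||_{H^1}² ≤ (1 + (L/π)²)∫(u')²; dividing yields the same α.) With (π/L)² = 4*π^2 and c = -22/9, the largest admissible constant is α = ((π/L)² + c)/((π/L)² + 1).
Simplifying, α = 2*(-11 + 18*π^2)/(9*(1 + 4*π^2)).


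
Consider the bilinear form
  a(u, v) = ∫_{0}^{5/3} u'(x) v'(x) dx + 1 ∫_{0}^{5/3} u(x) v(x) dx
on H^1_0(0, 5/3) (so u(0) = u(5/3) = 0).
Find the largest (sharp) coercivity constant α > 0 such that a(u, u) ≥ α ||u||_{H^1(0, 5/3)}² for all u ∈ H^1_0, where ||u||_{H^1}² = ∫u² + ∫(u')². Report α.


α = 1

Coercivity of a(·,·) on H^1_0(0, 5/3) means a(u, u) ≥ α ||u||_{H^1}² for every u ∈ H^1_0.
The interval has length L = 5/3, and Poincaré/coercivity depend only on L. Here a(u, u) = ∫(u')² + (1)·∫u².
Here c = 1 ≥ 1, so a(u,u) = ∫(u')² + c∫u² ≥ ∫(u')² + ∫u² = ||u||_{H^1}², i.e. α = 1 works. No larger α is possible: a(u,u) ≥ α||u||_{H^1}² means (1−α)∫(u')² ≥ (α−c)∫u², and for the modes u_n = sin(nπ(x−x₀)/L) (x₀ the left endpoint) one has ∫u_n²/∫(u_n')² = (L/(nπ))² → 0, so a(u_n,u_n)/||u_n||_{H^1}² → 1. Hence the optimal constant is α = 1.
Therefore α = 1.


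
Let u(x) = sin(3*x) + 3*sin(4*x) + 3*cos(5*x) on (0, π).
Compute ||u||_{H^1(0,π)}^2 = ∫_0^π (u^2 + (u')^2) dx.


||u||_{H^1(0,π)}^2 = -416 + 397*π/2

u'(x) = -15*sin(5*x) + 3*cos(3*x) + 12*cos(4*x).
Expand u² and (u')² and integrate term by term on (0, π), using: for integers n ≥ 1, ∫_0^π sin²(nx) dx = ∫_0^π cos²(nx) dx = π/2; for n ≠ n', ∫_0^π sin(nx)sin(n'x) dx = ∫_0^π cos(nx)cos(n'x) dx = 0; and by product-to-sum, ∫_0^π sin(nx)cos(n'x) dx = ½∫_0^π [sin((n+n')x) + sin((n−n')x)] dx, which is 0 when n+n' is even and 2n/(n²−n'²) when n+n' is odd (it need not vanish on (0, π)).
  u² squared terms: (3)²·∫cos(5x)² dx = 9·π/2 = 9*π/2;  (3)²·∫sin(4x)² dx = 9·π/2 = 9*π/2;  (1)²·∫sin(3x)² dx = 1·π/2 = π/2.
  u² cross terms: 2·(3)·(3)·∫cos(5x)·sin(4x) dx = 18·(-8/9) = -16;  2·(3)·(1)·∫cos(5x)·sin(3x) dx = 6·(0) = 0;  2·(3)·(1)·∫sin(4x)·sin(3x) dx = 6·(0) = 0.
  So ∫_0^π u² dx = 9*π/2 + 9*π/2 + π/2 − 16 + 0 + 0 = -16 + 19*π/2.
  (u')² squared terms: (-15)²·∫sin(5x)² dx = 225·π/2 = 225*π/2;  (3)²·∫cos(3x)² dx = 9·π/2 = 9*π/2;  (12)²·∫cos(4x)² dx = 144·π/2 = 72*π.
  (u')² cross terms: 2·(-15)·(3)·∫sin(5x)·cos(3x) dx = -90·(0) = 0;  2·(-15)·(12)·∫sin(5x)·cos(4x) dx = -360·(10/9) = -400;  2·(3)·(12)·∫cos(3x)·cos(4x) dx = 72·(0) = 0.
  So ∫_0^π (u')² dx = 225*π/2 + 9*π/2 + 72*π + 0 − 400 + 0 = -400 + 189*π.
||u||_{H^1}^2 = (-16 + 19*π/2) + (-400 + 189*π) = -416 + 397*π/2.


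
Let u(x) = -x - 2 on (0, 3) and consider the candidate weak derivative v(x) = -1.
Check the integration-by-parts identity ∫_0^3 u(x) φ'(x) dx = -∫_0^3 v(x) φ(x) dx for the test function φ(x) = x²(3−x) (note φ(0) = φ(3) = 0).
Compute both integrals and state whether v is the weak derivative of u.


LHS = 27/4, RHS = 27/4. Yes, v = u' weakly.

u(x) = -x - 2, classical derivative u'(x) = -1.
φ(x) = x²(3−x), so φ'(x) = 3*x*(2 - x).
Note φ(0) = φ(3) = 0, so the boundary term u·φ vanishes.
LHS = ∫_0^3 u(x) φ'(x) dx = ∫_0^3 (3*x^3 - 12*x) dx. Term by term:
  ∫_0^3 3*x^3 dx = 243/4;  ∫_0^3 -12*x dx = -54.
Sum: 243/4 − 54 = 27/4.
So LHS = 27/4.
∫_0^3 v(x) φ(x) dx = ∫_0^3 (x^3 - 3*x^2) dx. Term by term:
  ∫_0^3 x^3 dx = 81/4;  ∫_0^3 -3*x^2 dx = -27.
Sum: 81/4 − 27 = -27/4.
So RHS = -∫_0^3 v(x) φ(x) dx = 27/4.
LHS = RHS, so the identity holds for this test φ.
Moreover u is smooth here and v(x) = u'(x) = -1 pointwise, so the identity holds for every test function. Hence v is the weak derivative of u.


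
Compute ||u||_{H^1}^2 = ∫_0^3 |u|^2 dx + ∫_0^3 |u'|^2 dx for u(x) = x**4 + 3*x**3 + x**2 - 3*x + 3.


||u||_{H^1}^2 = 3998529/140

The H^1 norm (squared) on an interval (0, L) is
  ||u||_{H^1}^2 = ∫_0^L u(x)^2 dx + ∫_0^L u'(x)^2 dx.
Compute u'(x) = 4*x**3 + 9*x**2 + 2*x - 3.
Then u(x)^2 = x**8 + 6*x**7 + 11*x**6 - 11*x**4 + 12*x**3 + 15*x**2 - 18*x + 9 and u'(x)^2 = 16*x**6 + 72*x**5 + 97*x**4 + 12*x**3 - 50*x**2 - 12*x + 9.
Integrate each monomial from 0 to 3 using ∫_0^3 c·x^n dx = c·3^(n+1)/(n+1):
  ∫_0^3 u(x)^2 dx = ∫_0^3 (x^8 + 6*x^7 + 11*x^6 - 11*x^4 + 12*x^3 + 15*x^2 - 18*x + 9) dx. Term by term:
    ∫_0^3 x^8 dx = 2187;  ∫_0^3 6*x^7 dx = 19683/4;  ∫_0^3 11*x^6 dx = 24057/7;
    ∫_0^3 -11*x^4 dx = -2673/5;  ∫_0^3 12*x^3 dx = 243;  ∫_0^3 15*x^2 dx = 135;
    ∫_0^3 -18*x dx = -81;  ∫_0^3 9 dx = 27.
  Sum: 2187 + 19683/4 + 24057/7 − 2673/5 + 243 + 135 − 81 + 27 = 1446741/140.
  ∫_0^3 u'(x)^2 dx = ∫_0^3 (16*x^6 + 72*x^5 + 97*x^4 + 12*x^3 - 50*x^2 - 12*x + 9) dx. Term by term:
    ∫_0^3 16*x^6 dx = 34992/7;  ∫_0^3 72*x^5 dx = 8748;  ∫_0^3 97*x^4 dx = 23571/5;
    ∫_0^3 12*x^3 dx = 243;  ∫_0^3 -50*x^2 dx = -450;  ∫_0^3 -12*x dx = -54;
    ∫_0^3 9 dx = 27.
  Sum: 34992/7 + 8748 + 23571/5 + 243 − 450 − 54 + 27 = 637947/35.
Adding: ||u||_{H^1}^2 = 1446741/140 + 637947/35 = 3998529/140.


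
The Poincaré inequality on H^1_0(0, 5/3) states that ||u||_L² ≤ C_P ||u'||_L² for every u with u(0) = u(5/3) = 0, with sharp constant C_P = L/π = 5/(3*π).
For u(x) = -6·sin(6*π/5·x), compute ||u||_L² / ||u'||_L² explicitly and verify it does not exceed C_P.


||u||_L² / ||u'||_L² = 5/(6*π) < C_P = 5/(3*π).

u(x) = -6·sin(6*π/5·x), so u'(x) = -36*π*cos(6*π*x/5)/5.
Writing u(x) = A·sin(kπx/L) with A = -6 and k = 2, use ∫_0^L sin²(kπx/L) dx = L/2 and ∫_0^L cos²(kπx/L) dx = L/2.
u² = 36·sin²(6*π/5·x) and (u')² = 1296*π^2/25·cos²(6*π/5·x), and each of sin², cos² integrates to L/2 = 5/6 over (0, 5/3).
∫_0^5/3 u² dx = 30, so ||u||_L² = sqrt(30).
∫_0^5/3 (u')² dx = 216*π^2/5, so ||u'||_L² = 6*sqrt(30)*π/5.
Ratio ||u||_L² / ||u'||_L² = 5/(6*π).
Sharp Poincaré constant on H^1_0(0, 5/3) is C_P = L/π = 5/(3*π), achieved by sin(3*π/5·x).
This is the k = 2 harmonic; the ratio L/(kπ) is strictly less than C_P = L/π, consistent with the sharp inequality ||u||_L² ≤ C_P ||u'||_L².


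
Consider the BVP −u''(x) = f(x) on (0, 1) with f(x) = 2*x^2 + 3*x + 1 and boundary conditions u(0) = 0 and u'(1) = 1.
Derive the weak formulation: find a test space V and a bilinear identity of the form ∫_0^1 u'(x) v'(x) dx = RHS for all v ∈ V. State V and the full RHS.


V = {v ∈ H^1(0, 1) : v(0) = 0} (test functions vanish at x = 0 where u is specified); weak form: ∫_0^1 u'v' dx = ∫_0^1 (2*x^2 + 3*x + 1) v dx + v(1) for all v ∈ V.

Multiply both sides by a test function v and integrate from 0 to 1:
  ∫_0^1 −u''(x) v(x) dx = ∫_0^1 f(x) v(x) dx.
Integrate the LHS by parts once:
  ∫_0^1 −u'' v dx = −[u'(x) v(x)]_0^1 + ∫_0^1 u'(x) v'(x) dx.
Thus ∫_0^1 u'(x) v'(x) dx = ∫_0^1 f(x) v(x) dx + [u'(x) v(x)]_0^1.
Choose V so that boundary terms are either known or forced to vanish.
Mixed BC: u(0) = 0 (Dirichlet) and u'(1) = 1 (Neumann). Define V = {v ∈ H^1(0, 1) : v(0) = 0}. Then [u' v]_0^1 = u'(1)·v(1) − u'(0)·0 = v(1).
Weak formulation: find u (satisfying any essential BC) such that ∫_0^1 u'(x) v'(x) dx = ∫_0^1 f v dx + v(1) for all v ∈ V (Dirichlet at 0 absorbed into V; Neumann datum at x = 1 contributes the boundary term).
Substituting f(x) = 2*x^2 + 3*x + 1, the right-hand side is ∫_0^1 (2*x^2 + 3*x + 1) v dx + v(1).


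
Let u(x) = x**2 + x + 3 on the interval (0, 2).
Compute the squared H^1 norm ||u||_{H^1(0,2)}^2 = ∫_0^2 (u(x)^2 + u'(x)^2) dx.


||u||_{H^1}^2 = 1256/15

The H^1 norm (squared) on an interval (0, L) is
  ||u||_{H^1}^2 = ∫_0^L u(x)^2 dx + ∫_0^L u'(x)^2 dx.
Compute u'(x) = 2*x + 1.
Then u(x)^2 = x**4 + 2*x**3 + 7*x**2 + 6*x + 9 and u'(x)^2 = 4*x**2 + 4*x + 1.
Integrate each monomial from 0 to 2 using ∫_0^2 c·x^n dx = c·2^(n+1)/(n+1):
  ∫_0^2 u(x)^2 dx = ∫_0^2 (x^4 + 2*x^3 + 7*x^2 + 6*x + 9) dx. Term by term:
    ∫_0^2 x^4 dx = 32/5;  ∫_0^2 2*x^3 dx = 8;  ∫_0^2 7*x^2 dx = 56/3;
    ∫_0^2 6*x dx = 12;  ∫_0^2 9 dx = 18.
  Sum: 32/5 + 8 + 56/3 + 12 + 18 = 946/15.
  ∫_0^2 u'(x)^2 dx = ∫_0^2 (4*x^2 + 4*x + 1) dx. Term by term:
    ∫_0^2 4*x^2 dx = 32/3;  ∫_0^2 4*x dx = 8;  ∫_0^2 1 dx = 2.
  Sum: 32/3 + 8 + 2 = 62/3.
Adding: ||u||_{H^1}^2 = 946/15 + 62/3 = 1256/15.


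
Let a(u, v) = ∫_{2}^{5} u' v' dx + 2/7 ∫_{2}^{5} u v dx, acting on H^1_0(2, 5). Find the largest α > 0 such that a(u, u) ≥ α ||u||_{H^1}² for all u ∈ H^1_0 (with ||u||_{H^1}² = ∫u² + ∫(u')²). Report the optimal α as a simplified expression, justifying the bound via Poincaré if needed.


α = (18/7 + π^2)/(9 + π^2)

Coercivity of a(·,·) on H^1_0(2, 5) means a(u, u) ≥ α ||u||_{H^1}² for every u ∈ H^1_0.
The interval has length L = 3, and Poincaré/coercivity depend only on L. Here a(u, u) = ∫(u')² + (2/7)·∫u².
Here 0 < c = 2/7 < 1. The condition a(u,u) ≥ α||u||_{H^1}² reads (1−α)∫(u')² ≥ (α−c)∫u². Any admissible α is ≤ 1 (rapidly oscillating u have ∫u²/∫(u')² → 0), and α = 1 would force 0 ≥ (1−c)∫u², impossible since c < 1; so 1−α > 0. By the sharp Poincaré inequality on H^1_0 of an interval of length L, ∫(u')² ≥ (π/L)²∫u² with equality for the first sine mode sin(π(x−x₀)/L) (x₀ the left endpoint), so the inequality holds for all u iff (1−α)(π/L)² ≥ α − c, i.e. α ≤ ((π/L)² + c)/((π/L)² + 1) = (1 + c(L/π)²)/(1 + (L/π)²). With (π/L)² = π^2/9 and c = 2/7, the largest admissible constant is α = ((π/L)² + c)/((π/L)² + 1).
Simplifying, α = (18/7 + π^2)/(9 + π^2).


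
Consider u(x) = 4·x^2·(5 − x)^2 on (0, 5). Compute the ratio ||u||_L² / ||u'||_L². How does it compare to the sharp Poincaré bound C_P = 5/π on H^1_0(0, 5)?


||u||_L² / ||u'||_L² = 5*sqrt(3)/6 < C_P = 5/π.

u(x) = 4·x^2·(5 − x)^2, so u'(x) = 8*x*(x - 5)*(2*x - 5).
u(x) = 4·x^2·(5 − x)^2 vanishes at x = 0 and x = 5, so u ∈ H^1_0(0, 5). Differentiate via the product rule and integrate the resulting polynomials term by term.
  ∫_0^5 u² dx = ∫_0^5 (16*x^8 - 320*x^7 + 2400*x^6 - 8000*x^5 + 10000*x^4) dx. Term by term:
    ∫_0^5 16*x^8 dx = 31250000/9;  ∫_0^5 -320*x^7 dx = -15625000;  ∫_0^5 2400*x^6 dx = 187500000/7;
    ∫_0^5 -8000*x^5 dx = -62500000/3;  ∫_0^5 10000*x^4 dx = 6250000.
  Sum: 31250000/9 − 15625000 + 187500000/7 − 62500000/3 + 6250000 = 3125000/63.
  ∫_0^5 (u')² dx = ∫_0^5 (256*x^6 - 3840*x^5 + 20800*x^4 - 48000*x^3 + 40000*x^2) dx. Term by term:
    ∫_0^5 256*x^6 dx = 20000000/7;  ∫_0^5 -3840*x^5 dx = -10000000;  ∫_0^5 20800*x^4 dx = 13000000;
    ∫_0^5 -48000*x^3 dx = -7500000;  ∫_0^5 40000*x^2 dx = 5000000/3.
  Sum: 20000000/7 − 10000000 + 13000000 − 7500000 + 5000000/3 = 500000/21.
∫_0^5 u² dx = 3125000/63, so ||u||_L² = 1250*sqrt(14)/21.
∫_0^5 (u')² dx = 500000/21, so ||u'||_L² = 500*sqrt(42)/21.
Ratio ||u||_L² / ||u'||_L² = 5*sqrt(3)/6.
Sharp Poincaré constant on H^1_0(0, 5) is C_P = L/π = 5/π, achieved by sin(π/5·x).
A polynomial bump cannot attain the sharp Poincaré constant (only the first sine eigenfunction does), so the ratio is strictly less than C_P, consistent with ||u||_L² ≤ C_P ||u'||_L².


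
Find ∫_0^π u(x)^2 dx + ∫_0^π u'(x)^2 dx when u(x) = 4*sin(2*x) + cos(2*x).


||u||_{H^1(0,π)}^2 = 85*π/2

u'(x) = -2*sin(2*x) + 8*cos(2*x).
Expand u² and (u')² and integrate term by term on (0, π), using: for integers n ≥ 1, ∫_0^π sin²(nx) dx = ∫_0^π cos²(nx) dx = π/2; for n ≠ n', ∫_0^π sin(nx)sin(n'x) dx = ∫_0^π cos(nx)cos(n'x) dx = 0; and by product-to-sum, ∫_0^π sin(nx)cos(n'x) dx = ½∫_0^π [sin((n+n')x) + sin((n−n')x)] dx, which is 0 when n+n' is even and 2n/(n²−n'²) when n+n' is odd (it need not vanish on (0, π)).
  u² squared terms: (4)²·∫sin(2x)² dx = 16·π/2 = 8*π;  (1)²·∫cos(2x)² dx = 1·π/2 = π/2.
  u² cross terms: 2·(4)·(1)·∫sin(2x)·cos(2x) dx = 8·(0) = 0.
  So ∫_0^π u² dx = 8*π + π/2 + 0 = 17*π/2.
  (u')² squared terms: (-2)²·∫sin(2x)² dx = 4·π/2 = 2*π;  (8)²·∫cos(2x)² dx = 64·π/2 = 32*π.
  (u')² cross terms: 2·(-2)·(8)·∫sin(2x)·cos(2x) dx = -32·(0) = 0.
  So ∫_0^π (u')² dx = 2*π + 32*π + 0 = 34*π.
||u||_{H^1}^2 = (17*π/2) + (34*π) = 85*π/2.


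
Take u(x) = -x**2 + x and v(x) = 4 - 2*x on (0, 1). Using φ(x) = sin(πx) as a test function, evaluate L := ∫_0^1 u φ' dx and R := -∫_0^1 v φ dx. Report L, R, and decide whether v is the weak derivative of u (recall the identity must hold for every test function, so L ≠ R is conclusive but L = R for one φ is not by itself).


LHS = 0, RHS = -6/π. No, v is not the weak derivative of u.

u(x) = -x**2 + x, classical derivative u'(x) = 1 - 2*x.
φ(x) = sin(πx), so φ'(x) = π*cos(π*x).
Note φ(0) = φ(1) = 0, so the boundary term u·φ vanishes.
LHS = ∫_0^1 u(x) φ'(x) dx = ∫_0^1 (-π*x^2*cos(π*x) + π*x*cos(π*x)) dx. Term by term:
  ∫_0^1 π*x*cos(π*x) dx = -2/π;  ∫_0^1 -π*x^2*cos(π*x) dx = 2/π.
Sum: -2/π + 2/π = 0.
So LHS = 0.
∫_0^1 v(x) φ(x) dx = ∫_0^1 (-2*x*sin(π*x) + 4*sin(π*x)) dx. Term by term:
  ∫_0^1 4*sin(π*x) dx = 8/π;  ∫_0^1 -2*x*sin(π*x) dx = -2/π.
Sum: 8/π − 2/π = 6/π.
So RHS = -∫_0^1 v(x) φ(x) dx = -6/π.
LHS − RHS = 6/π ≠ 0, so the identity fails.
(For a valid weak derivative the identity must hold for EVERY test function, in particular this one. The failure shows v is NOT the weak derivative of u.)
Correct weak derivative would be u'(x) = 1 - 2*x.


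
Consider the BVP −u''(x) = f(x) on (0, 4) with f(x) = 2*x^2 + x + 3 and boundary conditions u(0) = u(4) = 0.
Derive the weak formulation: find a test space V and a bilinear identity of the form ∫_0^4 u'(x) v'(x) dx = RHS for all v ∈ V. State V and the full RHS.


V = H^1_0(0, 4) (so v(0) = v(4) = 0); weak form: ∫_0^4 u'v' dx = ∫_0^4 (2*x^2 + x + 3) v dx for all v ∈ V.

Multiply both sides by a test function v and integrate from 0 to 4:
  ∫_0^4 −u''(x) v(x) dx = ∫_0^4 f(x) v(x) dx.
Integrate the LHS by parts once:
  ∫_0^4 −u'' v dx = −[u'(x) v(x)]_0^4 + ∫_0^4 u'(x) v'(x) dx.
Thus ∫_0^4 u'(x) v'(x) dx = ∫_0^4 f(x) v(x) dx + [u'(x) v(x)]_0^4.
Choose V so that boundary terms are either known or forced to vanish.
u is Dirichlet: u(0) = u(4) = 0. Let V = H^1_0(0, 4); then v(0) = v(4) = 0, and [u' v]_0^4 = 0.
Weak formulation: find u (satisfying any essential BC) such that ∫_0^4 u'(x) v'(x) dx = ∫_0^4 f v dx for all v ∈ V.
Substituting f(x) = 2*x^2 + x + 3, the right-hand side is ∫_0^4 (2*x^2 + x + 3) v dx.


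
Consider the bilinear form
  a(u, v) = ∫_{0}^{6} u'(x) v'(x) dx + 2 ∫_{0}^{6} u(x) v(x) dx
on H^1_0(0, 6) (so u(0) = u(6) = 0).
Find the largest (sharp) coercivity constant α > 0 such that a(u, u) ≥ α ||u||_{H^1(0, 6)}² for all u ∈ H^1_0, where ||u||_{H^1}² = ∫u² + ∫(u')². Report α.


α = 1

Coercivity of a(·,·) on H^1_0(0, 6) means a(u, u) ≥ α ||u||_{H^1}² for every u ∈ H^1_0.
The interval has length L = 6, and Poincaré/coercivity depend only on L. Here a(u, u) = ∫(u')² + (2)·∫u².
Here c = 2 ≥ 1, so a(u,u) = ∫(u')² + c∫u² ≥ ∫(u')² + ∫u² = ||u||_{H^1}², i.e. α = 1 works. No larger α is possible: a(u,u) ≥ α||u||_{H^1}² means (1−α)∫(u')² ≥ (α−c)∫u², and for the modes u_n = sin(nπ(x−x₀)/L) (x₀ the left endpoint) one has ∫u_n²/∫(u_n')² = (L/(nπ))² → 0, so a(u_n,u_n)/||u_n||_{H^1}² → 1. Hence the optimal constant is α = 1.
Therefore α = 1.


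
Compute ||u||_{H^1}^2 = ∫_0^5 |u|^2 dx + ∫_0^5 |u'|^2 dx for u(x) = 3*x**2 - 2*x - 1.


||u||_{H^1}^2 = 14825/3

The H^1 norm (squared) on an interval (0, L) is
  ||u||_{H^1}^2 = ∫_0^L u(x)^2 dx + ∫_0^L u'(x)^2 dx.
Compute u'(x) = 6*x - 2.
Then u(x)^2 = 9*x**4 - 12*x**3 - 2*x**2 + 4*x + 1 and u'(x)^2 = 36*x**2 - 24*x + 4.
Integrate each monomial from 0 to 5 using ∫_0^5 c·x^n dx = c·5^(n+1)/(n+1):
  ∫_0^5 u(x)^2 dx = ∫_0^5 (9*x^4 - 12*x^3 - 2*x^2 + 4*x + 1) dx. Term by term:
    ∫_0^5 9*x^4 dx = 5625;  ∫_0^5 -12*x^3 dx = -1875;  ∫_0^5 -2*x^2 dx = -250/3;
    ∫_0^5 4*x dx = 50;  ∫_0^5 1 dx = 5.
  Sum: 5625 − 1875 − 250/3 + 50 + 5 = 11165/3.
  ∫_0^5 u'(x)^2 dx = ∫_0^5 (36*x^2 - 24*x + 4) dx. Term by term:
    ∫_0^5 36*x^2 dx = 1500;  ∫_0^5 -24*x dx = -300;  ∫_0^5 4 dx = 20.
  Sum: 1500 − 300 + 20 = 1220.
Adding: ||u||_{H^1}^2 = 11165/3 + 1220 = 14825/3.


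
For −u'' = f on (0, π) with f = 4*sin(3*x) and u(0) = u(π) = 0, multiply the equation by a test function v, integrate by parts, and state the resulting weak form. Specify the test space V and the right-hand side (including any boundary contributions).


V = H^1_0(0, π) (so v(0) = v(π) = 0); weak form: ∫_0^π u'v' dx = ∫_0^π (4*sin(3*x)) v dx for all v ∈ V.

Multiply both sides by a test function v and integrate from 0 to π:
  ∫_0^π −u''(x) v(x) dx = ∫_0^π f(x) v(x) dx.
Integrate the LHS by parts once:
  ∫_0^π −u'' v dx = −[u'(x) v(x)]_0^π + ∫_0^π u'(x) v'(x) dx.
Thus ∫_0^π u'(x) v'(x) dx = ∫_0^π f(x) v(x) dx + [u'(x) v(x)]_0^π.
Choose V so that boundary terms are either known or forced to vanish.
u is Dirichlet: u(0) = u(π) = 0. Let V = H^1_0(0, π); then v(0) = v(π) = 0, and [u' v]_0^π = 0.
Weak formulation: find u (satisfying any essential BC) such that ∫_0^π u'(x) v'(x) dx = ∫_0^π f v dx for all v ∈ V.
Substituting f(x) = 4*sin(3*x), the right-hand side is ∫_0^π (4*sin(3*x)) v dx.


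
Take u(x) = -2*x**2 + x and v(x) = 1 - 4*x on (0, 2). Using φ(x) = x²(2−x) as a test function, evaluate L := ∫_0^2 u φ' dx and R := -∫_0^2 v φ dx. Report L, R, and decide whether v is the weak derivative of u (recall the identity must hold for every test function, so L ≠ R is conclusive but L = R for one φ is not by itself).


LHS = 76/15, RHS = 76/15. Yes, v = u' weakly.

u(x) = -2*x**2 + x, classical derivative u'(x) = 1 - 4*x.
φ(x) = x²(2−x), so φ'(x) = x*(4 - 3*x).
Note φ(0) = φ(2) = 0, so the boundary term u·φ vanishes.
LHS = ∫_0^2 u(x) φ'(x) dx = ∫_0^2 (6*x^4 - 11*x^3 + 4*x^2) dx. Term by term:
  ∫_0^2 6*x^4 dx = 192/5;  ∫_0^2 -11*x^3 dx = -44;  ∫_0^2 4*x^2 dx = 32/3.
Sum: 192/5 − 44 + 32/3 = 76/15.
So LHS = 76/15.
∫_0^2 v(x) φ(x) dx = ∫_0^2 (4*x^4 - 9*x^3 + 2*x^2) dx. Term by term:
  ∫_0^2 4*x^4 dx = 128/5;  ∫_0^2 -9*x^3 dx = -36;  ∫_0^2 2*x^2 dx = 16/3.
Sum: 128/5 − 36 + 16/3 = -76/15.
So RHS = -∫_0^2 v(x) φ(x) dx = 76/15.
LHS = RHS, so the identity holds for this test φ.
Moreover u is smooth here and v(x) = u'(x) = 1 - 4*x pointwise, so the identity holds for every test function. Hence v is the weak derivative of u.


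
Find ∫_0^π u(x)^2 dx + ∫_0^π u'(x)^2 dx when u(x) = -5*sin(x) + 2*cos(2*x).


||u||_{H^1(0,π)}^2 = 200/3 + 35*π

u'(x) = -4*sin(2*x) - 5*cos(x).
Expand u² and (u')² and integrate term by term on (0, π), using: for integers n ≥ 1, ∫_0^π sin²(nx) dx = ∫_0^π cos²(nx) dx = π/2; for n ≠ n', ∫_0^π sin(nx)sin(n'x) dx = ∫_0^π cos(nx)cos(n'x) dx = 0; and by product-to-sum, ∫_0^π sin(nx)cos(n'x) dx = ½∫_0^π [sin((n+n')x) + sin((n−n')x)] dx, which is 0 when n+n' is even and 2n/(n²−n'²) when n+n' is odd (it need not vanish on (0, π)).
  u² squared terms: (-5)²·∫sin(x)² dx = 25·π/2 = 25*π/2;  (2)²·∫cos(2x)² dx = 4·π/2 = 2*π.
  u² cross terms: 2·(-5)·(2)·∫sin(x)·cos(2x) dx = -20·(-2/3) = 40/3.
  So ∫_0^π u² dx = 25*π/2 + 2*π + 40/3 = 40/3 + 29*π/2.
  (u')² squared terms: (-5)²·∫cos(x)² dx = 25·π/2 = 25*π/2;  (-4)²·∫sin(2x)² dx = 16·π/2 = 8*π.
  (u')² cross terms: 2·(-5)·(-4)·∫cos(x)·sin(2x) dx = 40·(4/3) = 160/3.
  So ∫_0^π (u')² dx = 25*π/2 + 8*π + 160/3 = 160/3 + 41*π/2.
||u||_{H^1}^2 = (40/3 + 29*π/2) + (160/3 + 41*π/2) = 200/3 + 35*π.


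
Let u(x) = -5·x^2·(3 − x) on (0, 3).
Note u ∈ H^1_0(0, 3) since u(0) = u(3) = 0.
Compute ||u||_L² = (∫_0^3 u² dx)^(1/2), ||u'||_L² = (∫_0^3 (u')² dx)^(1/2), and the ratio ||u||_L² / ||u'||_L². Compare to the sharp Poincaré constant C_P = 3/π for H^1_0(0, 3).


||u||_L² / ||u'||_L² = 3*sqrt(14)/14 < C_P = 3/π.

u(x) = -5·x^2·(3 − x), so u'(x) = 15*x*(x - 2).
u(x) = -5·x^2·(3 − x) vanishes at x = 0 and x = 3, so u ∈ H^1_0(0, 3). Differentiate via the product rule and integrate the resulting polynomials term by term.
  ∫_0^3 u² dx = ∫_0^3 (25*x^6 - 150*x^5 + 225*x^4) dx. Term by term:
    ∫_0^3 25*x^6 dx = 54675/7;  ∫_0^3 -150*x^5 dx = -18225;  ∫_0^3 225*x^4 dx = 10935.
  Sum: 54675/7 − 18225 + 10935 = 3645/7.
  ∫_0^3 (u')² dx = ∫_0^3 (225*x^4 - 900*x^3 + 900*x^2) dx. Term by term:
    ∫_0^3 225*x^4 dx = 10935;  ∫_0^3 -900*x^3 dx = -18225;  ∫_0^3 900*x^2 dx = 8100.
  Sum: 10935 − 18225 + 8100 = 810.
∫_0^3 u² dx = 3645/7, so ||u||_L² = 27*sqrt(35)/7.
∫_0^3 (u')² dx = 810, so ||u'||_L² = 9*sqrt(10).
Ratio ||u||_L² / ||u'||_L² = 3*sqrt(14)/14.
Sharp Poincaré constant on H^1_0(0, 3) is C_P = L/π = 3/π, achieved by sin(π/3·x).
A polynomial bump cannot attain the sharp Poincaré constant (only the first sine eigenfunction does), so the ratio is strictly less than C_P, consistent with ||u||_L² ≤ C_P ||u'||_L².


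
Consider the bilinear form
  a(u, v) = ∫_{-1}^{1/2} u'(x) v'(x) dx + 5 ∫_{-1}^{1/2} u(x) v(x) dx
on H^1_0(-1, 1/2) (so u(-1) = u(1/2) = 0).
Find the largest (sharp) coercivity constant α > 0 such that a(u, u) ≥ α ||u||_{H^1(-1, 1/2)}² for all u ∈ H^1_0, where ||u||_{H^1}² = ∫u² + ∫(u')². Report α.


α = 1

Coercivity of a(·,·) on H^1_0(-1, 1/2) means a(u, u) ≥ α ||u||_{H^1}² for every u ∈ H^1_0.
The interval has length L = 3/2, and Poincaré/coercivity depend only on L. Here a(u, u) = ∫(u')² + (5)·∫u².
Here c = 5 ≥ 1, so a(u,u) = ∫(u')² + c∫u² ≥ ∫(u')² + ∫u² = ||u||_{H^1}², i.e. α = 1 works. No larger α is possible: a(u,u) ≥ α||u||_{H^1}² means (1−α)∫(u')² ≥ (α−c)∫u², and for the modes u_n = sin(nπ(x−x₀)/L) (x₀ the left endpoint) one has ∫u_n²/∫(u_n')² = (L/(nπ))² → 0, so a(u_n,u_n)/||u_n||_{H^1}² → 1. Hence the optimal constant is α = 1.
Therefore α = 1.


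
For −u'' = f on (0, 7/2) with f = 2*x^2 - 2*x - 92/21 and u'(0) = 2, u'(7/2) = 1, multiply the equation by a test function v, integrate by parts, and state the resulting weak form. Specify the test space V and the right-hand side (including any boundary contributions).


V = H^1(0, 7/2) (v unrestricted at boundary; u is determined up to an additive constant); weak form: ∫_0^7/2 u'v' dx = ∫_0^7/2 (2*x^2 - 2*x - 92/21) v dx + v(7/2) − 2·v(0) for all v ∈ V.

Multiply both sides by a test function v and integrate from 0 to 7/2:
  ∫_0^7/2 −u''(x) v(x) dx = ∫_0^7/2 f(x) v(x) dx.
Integrate the LHS by parts once:
  ∫_0^7/2 −u'' v dx = −[u'(x) v(x)]_0^7/2 + ∫_0^7/2 u'(x) v'(x) dx.
Thus ∫_0^7/2 u'(x) v'(x) dx = ∫_0^7/2 f(x) v(x) dx + [u'(x) v(x)]_0^7/2.
Choose V so that boundary terms are either known or forced to vanish.
u has inhomogeneous Neumann u'(0) = 2, u'(7/2) = 1. [u' v]_0^7/2 = (1)·v(7/2) − (2)·v(0) = v(7/2) − 2·v(0). Take V = H^1(0, 7/2); boundary term becomes part of RHS.
Weak formulation: find u (satisfying any essential BC) such that ∫_0^7/2 u'(x) v'(x) dx = ∫_0^7/2 f v dx + v(7/2) − 2·v(0) for all v ∈ V (Neumann data are natural BCs: they enter the RHS as boundary terms).
Substituting f(x) = 2*x^2 - 2*x - 92/21, the right-hand side is ∫_0^7/2 (2*x^2 - 2*x - 92/21) v dx + v(7/2) − 2·v(0).
Compatibility check (pure Neumann): taking v ≡ 1 ∈ V gives 0 = ∫_0^7/2 f dx + (1) − (2), i.e. ∫_0^7/2 f dx must equal u'(0) − u'(7/2) = 1. Indeed ∫_0^7/2 (2*x^2 - 2*x - 92/21) dx = 1, so the data are compatible. The solution is then unique only up to an additive constant (fix it e.g. by requiring ∫_0^7/2 u dx = 0).


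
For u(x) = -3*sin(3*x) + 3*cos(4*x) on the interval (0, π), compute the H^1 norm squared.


||u||_{H^1(0,π)}^2 = 1836/7 + 243*π/2

u'(x) = -12*sin(4*x) - 9*cos(3*x).
Expand u² and (u')² and integrate term by term on (0, π), using: for integers n ≥ 1, ∫_0^π sin²(nx) dx = ∫_0^π cos²(nx) dx = π/2; for n ≠ n', ∫_0^π sin(nx)sin(n'x) dx = ∫_0^π cos(nx)cos(n'x) dx = 0; and by product-to-sum, ∫_0^π sin(nx)cos(n'x) dx = ½∫_0^π [sin((n+n')x) + sin((n−n')x)] dx, which is 0 when n+n' is even and 2n/(n²−n'²) when n+n' is odd (it need not vanish on (0, π)).
  u² squared terms: (-3)²·∫sin(3x)² dx = 9·π/2 = 9*π/2;  (3)²·∫cos(4x)² dx = 9·π/2 = 9*π/2.
  u² cross terms: 2·(-3)·(3)·∫sin(3x)·cos(4x) dx = -18·(-6/7) = 108/7.
  So ∫_0^π u² dx = 9*π/2 + 9*π/2 + 108/7 = 108/7 + 9*π.
  (u')² squared terms: (-12)²·∫sin(4x)² dx = 144·π/2 = 72*π;  (-9)²·∫cos(3x)² dx = 81·π/2 = 81*π/2.
  (u')² cross terms: 2·(-12)·(-9)·∫sin(4x)·cos(3x) dx = 216·(8/7) = 1728/7.
  So ∫_0^π (u')² dx = 72*π + 81*π/2 + 1728/7 = 1728/7 + 225*π/2.
||u||_{H^1}^2 = (108/7 + 9*π) + (1728/7 + 225*π/2) = 1836/7 + 243*π/2.


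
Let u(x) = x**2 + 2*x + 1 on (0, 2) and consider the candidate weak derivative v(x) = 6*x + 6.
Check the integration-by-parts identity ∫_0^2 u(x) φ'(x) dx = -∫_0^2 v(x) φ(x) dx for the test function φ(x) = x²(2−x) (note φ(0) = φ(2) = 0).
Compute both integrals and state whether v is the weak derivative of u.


LHS = -88/15, RHS = -88/5. No, v is not the weak derivative of u.

u(x) = x**2 + 2*x + 1, classical derivative u'(x) = 2*x + 2.
φ(x) = x²(2−x), so φ'(x) = x*(4 - 3*x).
Note φ(0) = φ(2) = 0, so the boundary term u·φ vanishes.
LHS = ∫_0^2 u(x) φ'(x) dx = ∫_0^2 (-3*x^4 - 2*x^3 + 5*x^2 + 4*x) dx. Term by term:
  ∫_0^2 -3*x^4 dx = -96/5;  ∫_0^2 -2*x^3 dx = -8;  ∫_0^2 5*x^2 dx = 40/3;
  ∫_0^2 4*x dx = 8.
Sum: -96/5 − 8 + 40/3 + 8 = -88/15.
So LHS = -88/15.
∫_0^2 v(x) φ(x) dx = ∫_0^2 (-6*x^4 + 6*x^3 + 12*x^2) dx. Term by term:
  ∫_0^2 -6*x^4 dx = -192/5;  ∫_0^2 6*x^3 dx = 24;  ∫_0^2 12*x^2 dx = 32.
Sum: -192/5 + 24 + 32 = 88/5.
So RHS = -∫_0^2 v(x) φ(x) dx = -88/5.
LHS − RHS = 176/15 ≠ 0, so the identity fails.
(For a valid weak derivative the identity must hold for EVERY test function, in particular this one. The failure shows v is NOT the weak derivative of u.)
Correct weak derivative would be u'(x) = 2*x + 2.


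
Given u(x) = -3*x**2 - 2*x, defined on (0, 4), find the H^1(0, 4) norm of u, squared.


||u||_{H^1}^2 = 55088/15

The H^1 norm (squared) on an interval (0, L) is
  ||u||_{H^1}^2 = ∫_0^L u(x)^2 dx + ∫_0^L u'(x)^2 dx.
Compute u'(x) = -6*x - 2.
Then u(x)^2 = 9*x**4 + 12*x**3 + 4*x**2 and u'(x)^2 = 36*x**2 + 24*x + 4.
Integrate each monomial from 0 to 4 using ∫_0^4 c·x^n dx = c·4^(n+1)/(n+1):
  ∫_0^4 u(x)^2 dx = ∫_0^4 (9*x^4 + 12*x^3 + 4*x^2) dx. Term by term:
    ∫_0^4 9*x^4 dx = 9216/5;  ∫_0^4 12*x^3 dx = 768;  ∫_0^4 4*x^2 dx = 256/3.
  Sum: 9216/5 + 768 + 256/3 = 40448/15.
  ∫_0^4 u'(x)^2 dx = ∫_0^4 (36*x^2 + 24*x + 4) dx. Term by term:
    ∫_0^4 36*x^2 dx = 768;  ∫_0^4 24*x dx = 192;  ∫_0^4 4 dx = 16.
  Sum: 768 + 192 + 16 = 976.
Adding: ||u||_{H^1}^2 = 40448/15 + 976 = 55088/15.


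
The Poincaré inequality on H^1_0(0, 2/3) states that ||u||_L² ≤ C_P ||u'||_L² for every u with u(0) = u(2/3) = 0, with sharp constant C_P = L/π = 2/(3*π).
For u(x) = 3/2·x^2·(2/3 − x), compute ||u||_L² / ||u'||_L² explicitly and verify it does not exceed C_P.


||u||_L² / ||u'||_L² = sqrt(14)/21 < C_P = 2/(3*π).

u(x) = 3/2·x^2·(2/3 − x), so u'(x) = x*(4 - 9*x)/2.
u(x) = 3/2·x^2·(2/3 − x) vanishes at x = 0 and x = 2/3, so u ∈ H^1_0(0, 2/3). Differentiate via the product rule and integrate the resulting polynomials term by term.
  ∫_0^2/3 u² dx = ∫_0^2/3 (9*x^6/4 - 3*x^5 + x^4) dx. Term by term:
    ∫_0^2/3 9*x^6/4 dx = 32/1701;  ∫_0^2/3 -3*x^5 dx = -32/729;  ∫_0^2/3 x^4 dx = 32/1215.
  Sum: 32/1701 − 32/729 + 32/1215 = 32/25515.
  ∫_0^2/3 (u')² dx = ∫_0^2/3 (81*x^4/4 - 18*x^3 + 4*x^2) dx. Term by term:
    ∫_0^2/3 81*x^4/4 dx = 8/15;  ∫_0^2/3 -18*x^3 dx = -8/9;  ∫_0^2/3 4*x^2 dx = 32/81.
  Sum: 8/15 − 8/9 + 32/81 = 16/405.
∫_0^2/3 u² dx = 32/25515, so ||u||_L² = 4*sqrt(70)/945.
∫_0^2/3 (u')² dx = 16/405, so ||u'||_L² = 4*sqrt(5)/45.
Ratio ||u||_L² / ||u'||_L² = sqrt(14)/21.
Sharp Poincaré constant on H^1_0(0, 2/3) is C_P = L/π = 2/(3*π), achieved by sin(3*π/2·x).
A polynomial bump cannot attain the sharp Poincaré constant (only the first sine eigenfunction does), so the ratio is strictly less than C_P, consistent with ||u||_L² ≤ C_P ||u'||_L².


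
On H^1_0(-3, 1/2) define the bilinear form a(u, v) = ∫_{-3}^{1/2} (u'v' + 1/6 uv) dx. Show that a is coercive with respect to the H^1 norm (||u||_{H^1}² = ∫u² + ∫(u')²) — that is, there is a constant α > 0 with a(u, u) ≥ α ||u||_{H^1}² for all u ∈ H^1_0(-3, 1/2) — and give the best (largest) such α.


α = (49 + 24*π^2)/(6*(4*π^2 + 49))

Coercivity of a(·,·) on H^1_0(-3, 1/2) means a(u, u) ≥ α ||u||_{H^1}² for every u ∈ H^1_0.
The interval has length L = 7/2, and Poincaré/coercivity depend only on L. Here a(u, u) = ∫(u')² + (1/6)·∫u².
Here 0 < c = 1/6 < 1. The condition a(u,u) ≥ α||u||_{H^1}² reads (1−α)∫(u')² ≥ (α−c)∫u². Any admissible α is ≤ 1 (rapidly oscillating u have ∫u²/∫(u')² → 0), and α = 1 would force 0 ≥ (1−c)∫u², impossible since c < 1; so 1−α > 0. By the sharp Poincaré inequality on H^1_0 of an interval of length L, ∫(u')² ≥ (π/L)²∫u² with equality for the first sine mode sin(π(x−x₀)/L) (x₀ the left endpoint), so the inequality holds for all u iff (1−α)(π/L)² ≥ α − c, i.e. α ≤ ((π/L)² + c)/((π/L)² + 1) = (1 + c(L/π)²)/(1 + (L/π)²). With (π/L)² = 4*π^2/49 and c = 1/6, the largest admissible constant is α = ((π/L)² + c)/((π/L)² + 1).
Simplifying, α = (49 + 24*π^2)/(6*(4*π^2 + 49)).


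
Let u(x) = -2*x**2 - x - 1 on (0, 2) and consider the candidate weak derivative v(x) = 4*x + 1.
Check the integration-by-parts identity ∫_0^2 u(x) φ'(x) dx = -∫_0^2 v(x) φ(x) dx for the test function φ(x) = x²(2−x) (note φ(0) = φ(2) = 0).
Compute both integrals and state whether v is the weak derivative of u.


LHS = 116/15, RHS = -116/15. No, v is not the weak derivative of u.

u(x) = -2*x**2 - x - 1, classical derivative u'(x) = -4*x - 1.
φ(x) = x²(2−x), so φ'(x) = x*(4 - 3*x).
Note φ(0) = φ(2) = 0, so the boundary term u·φ vanishes.
LHS = ∫_0^2 u(x) φ'(x) dx = ∫_0^2 (6*x^4 - 5*x^3 - x^2 - 4*x) dx. Term by term:
  ∫_0^2 6*x^4 dx = 192/5;  ∫_0^2 -5*x^3 dx = -20;  ∫_0^2 -x^2 dx = -8/3;
  ∫_0^2 -4*x dx = -8.
Sum: 192/5 − 20 − 8/3 − 8 = 116/15.
So LHS = 116/15.
∫_0^2 v(x) φ(x) dx = ∫_0^2 (-4*x^4 + 7*x^3 + 2*x^2) dx. Term by term:
  ∫_0^2 -4*x^4 dx = -128/5;  ∫_0^2 7*x^3 dx = 28;  ∫_0^2 2*x^2 dx = 16/3.
Sum: -128/5 + 28 + 16/3 = 116/15.
So RHS = -∫_0^2 v(x) φ(x) dx = -116/15.
LHS − RHS = 232/15 ≠ 0, so the identity fails.
(For a valid weak derivative the identity must hold for EVERY test function, in particular this one. The failure shows v is NOT the weak derivative of u.)
Correct weak derivative would be u'(x) = -4*x - 1.


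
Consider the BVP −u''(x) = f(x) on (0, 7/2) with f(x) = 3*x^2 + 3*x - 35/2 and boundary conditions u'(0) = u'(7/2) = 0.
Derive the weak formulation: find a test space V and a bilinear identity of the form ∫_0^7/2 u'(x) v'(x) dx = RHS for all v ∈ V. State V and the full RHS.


V = H^1(0, 7/2) (no boundary constraint on v; u is determined up to an additive constant); weak form: ∫_0^7/2 u'v' dx = ∫_0^7/2 (3*x^2 + 3*x - 35/2) v dx for all v ∈ V.

Multiply both sides by a test function v and integrate from 0 to 7/2:
  ∫_0^7/2 −u''(x) v(x) dx = ∫_0^7/2 f(x) v(x) dx.
Integrate the LHS by parts once:
  ∫_0^7/2 −u'' v dx = −[u'(x) v(x)]_0^7/2 + ∫_0^7/2 u'(x) v'(x) dx.
Thus ∫_0^7/2 u'(x) v'(x) dx = ∫_0^7/2 f(x) v(x) dx + [u'(x) v(x)]_0^7/2.
Choose V so that boundary terms are either known or forced to vanish.
u has homogeneous Neumann: u'(0) = u'(7/2) = 0. So [u' v]_0^7/2 = 0·v(7/2) − 0·v(0) = 0 for any v; take V = H^1(0, 7/2).
Weak formulation: find u (satisfying any essential BC) such that ∫_0^7/2 u'(x) v'(x) dx = ∫_0^7/2 f v dx for all v ∈ V (homogeneous Neumann, so boundary terms vanish).
Substituting f(x) = 3*x^2 + 3*x - 35/2, the right-hand side is ∫_0^7/2 (3*x^2 + 3*x - 35/2) v dx.
Compatibility check (pure Neumann): taking v ≡ 1 ∈ V gives 0 = ∫_0^7/2 f dx + (0) − (0), i.e. ∫_0^7/2 f dx must equal u'(0) − u'(7/2) = 0. Indeed ∫_0^7/2 (3*x^2 + 3*x - 35/2) dx = 0, so the data are compatible. The solution is then unique only up to an additive constant (fix it e.g. by requiring ∫_0^7/2 u dx = 0).
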